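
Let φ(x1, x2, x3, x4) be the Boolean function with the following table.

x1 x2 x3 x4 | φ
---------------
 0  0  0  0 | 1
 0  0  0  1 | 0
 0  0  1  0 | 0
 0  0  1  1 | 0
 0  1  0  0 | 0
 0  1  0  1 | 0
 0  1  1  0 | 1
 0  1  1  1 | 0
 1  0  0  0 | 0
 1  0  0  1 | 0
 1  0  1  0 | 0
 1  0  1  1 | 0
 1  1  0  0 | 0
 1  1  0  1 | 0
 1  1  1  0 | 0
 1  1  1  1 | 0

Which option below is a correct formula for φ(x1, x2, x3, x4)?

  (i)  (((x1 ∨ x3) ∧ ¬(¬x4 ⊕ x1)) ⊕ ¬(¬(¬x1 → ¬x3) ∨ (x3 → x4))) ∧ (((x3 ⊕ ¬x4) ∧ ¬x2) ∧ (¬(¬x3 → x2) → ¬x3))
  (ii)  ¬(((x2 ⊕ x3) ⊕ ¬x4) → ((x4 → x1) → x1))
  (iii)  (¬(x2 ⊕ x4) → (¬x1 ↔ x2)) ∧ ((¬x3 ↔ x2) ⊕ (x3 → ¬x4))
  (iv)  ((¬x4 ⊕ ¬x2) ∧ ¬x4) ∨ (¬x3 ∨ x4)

ii

(i): at (0,0,0,0) it gives 0, but φ = 1 — eliminated.
(iii): at (0,0,0,0) it gives 0, but φ = 1 — eliminated.
(iv): at (0,0,0,1) it gives 1, but φ = 0 — eliminated.
(ii) is the remaining candidate, and it agrees with φ on all 16 inputs.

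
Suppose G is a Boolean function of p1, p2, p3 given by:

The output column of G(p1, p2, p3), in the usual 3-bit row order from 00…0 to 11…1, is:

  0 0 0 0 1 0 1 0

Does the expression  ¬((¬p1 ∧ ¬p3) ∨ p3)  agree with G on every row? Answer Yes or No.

Yes

Evaluate ¬((¬p1 ∧ ¬p3) ∨ p3) on each row and compare to G:
  p1=0, p2=0, p3=0: formula gives 0, G = 0 ✓
  p1=0, p2=0, p3=1: formula gives 0, G = 0 ✓
  p1=0, p2=1, p3=0: formula gives 0, G = 0 ✓
  p1=0, p2=1, p3=1: formula gives 0, G = 0 ✓
  p1=1, p2=0, p3=0: formula gives 1, G = 1 ✓
  … (the remaining 3 rows also agree.)
No disagreement on any input; they are logically equivalent.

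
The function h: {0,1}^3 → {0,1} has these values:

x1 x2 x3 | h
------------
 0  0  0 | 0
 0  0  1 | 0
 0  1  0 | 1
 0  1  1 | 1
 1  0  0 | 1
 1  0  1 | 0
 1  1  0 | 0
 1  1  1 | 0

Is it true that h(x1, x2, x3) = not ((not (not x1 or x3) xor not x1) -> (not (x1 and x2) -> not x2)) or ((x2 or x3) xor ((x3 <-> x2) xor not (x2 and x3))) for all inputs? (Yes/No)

No

Evaluate not ((not (not x1 or x3) xor not x1) -> (not (x1 and x2) -> not x2)) or ((x2 or x3) xor ((x3 <-> x2) xor not (x2 and x3))) on each row and compare to h:
  x1=0, x2=0, x3=0: formula gives 0, h = 0 ✓
  x1=0, x2=0, x3=1: formula gives 0, h = 0 ✓
  x1=0, x2=1, x3=0: formula gives 1, h = 1 ✓
  x1=0, x2=1, x3=1: formula gives 1, h = 1 ✓
  x1=1, x2=0, x3=0: formula gives 0, but h = 1 ✗
Row (1,0,0) is a counterexample, so the formula is not equivalent to h.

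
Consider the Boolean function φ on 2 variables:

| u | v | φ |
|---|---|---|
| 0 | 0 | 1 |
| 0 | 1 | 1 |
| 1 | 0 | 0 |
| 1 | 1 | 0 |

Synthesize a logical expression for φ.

φ(u, v) = ¬u

The output is the negation of u.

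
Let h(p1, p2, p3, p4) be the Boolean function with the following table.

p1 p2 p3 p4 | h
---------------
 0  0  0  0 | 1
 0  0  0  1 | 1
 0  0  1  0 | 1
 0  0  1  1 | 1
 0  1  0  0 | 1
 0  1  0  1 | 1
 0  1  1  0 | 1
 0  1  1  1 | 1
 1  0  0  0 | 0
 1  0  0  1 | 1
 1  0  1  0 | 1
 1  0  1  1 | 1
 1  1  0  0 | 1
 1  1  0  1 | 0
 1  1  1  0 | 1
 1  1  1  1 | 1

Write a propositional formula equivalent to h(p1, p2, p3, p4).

h(p1, p2, p3, p4) = ~((((p1 & ~p2) & ~p3) & ~p4) | (((p1 & p2) & ~p3) & p4))

h is 0 on only 2 rows — (1,0,0,0), (1,1,0,1). Writing each as a minterm (p1·¬p2·¬p3·¬p4, p1·p2·¬p3·p4) and OR-ing them characterizes exactly where h=0, so h is the negation of that disjunction.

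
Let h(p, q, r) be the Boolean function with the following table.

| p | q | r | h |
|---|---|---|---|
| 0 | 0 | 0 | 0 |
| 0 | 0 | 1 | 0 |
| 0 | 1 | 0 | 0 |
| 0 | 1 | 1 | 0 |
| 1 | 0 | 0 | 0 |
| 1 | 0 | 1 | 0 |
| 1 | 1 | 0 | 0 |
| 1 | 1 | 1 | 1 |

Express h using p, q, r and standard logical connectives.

h(p, q, r) = (p ∧ q) ∧ r

Only row (1,1,1) gives 1. That row's minterm p·q·r is h directly.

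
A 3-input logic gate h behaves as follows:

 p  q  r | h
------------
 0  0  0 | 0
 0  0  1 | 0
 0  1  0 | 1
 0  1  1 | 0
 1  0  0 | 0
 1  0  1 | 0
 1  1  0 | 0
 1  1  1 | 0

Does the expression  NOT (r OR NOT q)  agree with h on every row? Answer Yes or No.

No

Check the formula against h row by row:
  p=0, q=0, r=0: formula gives 0, h = 0 ✓
  p=0, q=0, r=1: formula gives 0, h = 0 ✓
  p=0, q=1, r=0: formula gives 1, h = 1 ✓
  p=0, q=1, r=1: formula gives 0, h = 0 ✓
  p=1, q=0, r=0: formula gives 0, h = 0 ✓
  …
  p=1, q=1, r=0: formula gives 1, but h = 0 ✗
Row (1,1,0) is a counterexample, so the formula is not equivalent to h.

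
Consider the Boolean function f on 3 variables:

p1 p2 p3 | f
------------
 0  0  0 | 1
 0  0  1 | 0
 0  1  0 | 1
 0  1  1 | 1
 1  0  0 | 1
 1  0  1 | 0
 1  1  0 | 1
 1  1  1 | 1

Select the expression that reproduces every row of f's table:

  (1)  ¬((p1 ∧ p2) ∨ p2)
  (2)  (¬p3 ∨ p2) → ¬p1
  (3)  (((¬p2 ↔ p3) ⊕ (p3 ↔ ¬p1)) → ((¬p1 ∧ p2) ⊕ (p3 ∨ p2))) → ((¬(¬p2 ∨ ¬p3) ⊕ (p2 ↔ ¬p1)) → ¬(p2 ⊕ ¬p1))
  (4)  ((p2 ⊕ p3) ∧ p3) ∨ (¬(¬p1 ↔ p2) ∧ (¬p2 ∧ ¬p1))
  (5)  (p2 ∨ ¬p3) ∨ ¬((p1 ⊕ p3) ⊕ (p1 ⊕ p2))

5

(1) fails at (0,0,1): the formula yields 1, f is 0.
(2) fails at (0,0,1): the formula yields 1, f is 0.
(3) fails at (0,0,1): the formula yields 1, f is 0.
(4) fails at (0,0,1): the formula yields 1, f is 0.
(5) is the remaining candidate, and it agrees with f on all 8 inputs.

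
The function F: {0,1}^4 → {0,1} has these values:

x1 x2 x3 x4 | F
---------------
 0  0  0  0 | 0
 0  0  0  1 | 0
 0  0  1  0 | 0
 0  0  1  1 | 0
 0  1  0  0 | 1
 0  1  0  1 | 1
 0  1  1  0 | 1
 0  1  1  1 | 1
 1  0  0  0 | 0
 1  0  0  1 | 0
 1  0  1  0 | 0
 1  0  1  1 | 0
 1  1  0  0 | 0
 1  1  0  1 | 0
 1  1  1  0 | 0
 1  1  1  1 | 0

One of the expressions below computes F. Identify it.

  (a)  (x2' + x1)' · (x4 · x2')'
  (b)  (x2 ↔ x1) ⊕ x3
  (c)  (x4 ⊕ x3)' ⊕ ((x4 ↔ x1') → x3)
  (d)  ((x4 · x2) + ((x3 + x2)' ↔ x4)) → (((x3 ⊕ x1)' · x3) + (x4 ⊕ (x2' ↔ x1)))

(b): at (0,0,0,0) it gives 1, but F = 0 — eliminated.
(c): at (0,0,1,0) it gives 1, but F = 0 — eliminated.
(d): at (0,0,0,0) it gives 1, but F = 0 — eliminated.
Only (a) survives; checking it on all 16 rows confirms it matches F.

a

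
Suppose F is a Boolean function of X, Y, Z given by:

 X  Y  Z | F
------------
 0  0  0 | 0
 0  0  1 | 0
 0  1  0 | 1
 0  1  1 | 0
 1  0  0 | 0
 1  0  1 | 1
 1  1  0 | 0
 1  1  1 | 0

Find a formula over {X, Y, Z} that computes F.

F(X, Y, Z) = ((X' · Y) · Z') + ((X · Y') · Z)

The 1-rows are (0,1,0), (1,0,1). Each contributes one minterm — ¬X·Y·¬Z; X·¬Y·Z — and their disjunction is a sum-of-products form of F.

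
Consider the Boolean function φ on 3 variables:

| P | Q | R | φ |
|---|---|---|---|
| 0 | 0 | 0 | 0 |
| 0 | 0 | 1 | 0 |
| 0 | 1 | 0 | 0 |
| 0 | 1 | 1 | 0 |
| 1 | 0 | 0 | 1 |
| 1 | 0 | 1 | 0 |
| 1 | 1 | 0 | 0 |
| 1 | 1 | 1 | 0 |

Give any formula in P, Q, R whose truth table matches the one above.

Only row (1,0,0) gives 1. That row's minterm P·¬Q·¬R is φ directly.

φ(P, Q, R) = (P · Q') · R'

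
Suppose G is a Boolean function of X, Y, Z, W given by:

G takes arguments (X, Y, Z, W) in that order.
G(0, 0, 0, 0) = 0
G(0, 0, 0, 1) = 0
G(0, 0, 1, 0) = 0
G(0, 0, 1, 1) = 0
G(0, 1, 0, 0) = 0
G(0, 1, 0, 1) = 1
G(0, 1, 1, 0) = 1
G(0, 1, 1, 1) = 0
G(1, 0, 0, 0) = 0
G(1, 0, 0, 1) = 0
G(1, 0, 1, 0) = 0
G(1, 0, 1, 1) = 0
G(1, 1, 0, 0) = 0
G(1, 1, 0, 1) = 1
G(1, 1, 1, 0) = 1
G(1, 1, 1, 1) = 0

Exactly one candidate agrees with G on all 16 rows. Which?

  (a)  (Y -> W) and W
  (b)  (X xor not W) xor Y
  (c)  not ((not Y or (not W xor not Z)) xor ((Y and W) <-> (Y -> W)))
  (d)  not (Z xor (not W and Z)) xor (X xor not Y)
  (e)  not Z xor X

c

(a): at (0,0,0,1) it gives 1, but G = 0 — eliminated.
(b): at (0,0,0,0) it gives 1, but G = 0 — eliminated.
(d): at (0,0,1,1) it gives 1, but G = 0 — eliminated.
(e): at (0,0,0,0) it gives 1, but G = 0 — eliminated.
Only (c) survives; checking it on all 16 rows confirms it matches G.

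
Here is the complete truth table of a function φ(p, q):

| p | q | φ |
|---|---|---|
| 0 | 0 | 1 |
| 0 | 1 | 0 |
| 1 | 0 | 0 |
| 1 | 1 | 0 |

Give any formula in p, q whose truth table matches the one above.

The output is 1 only when every input is 0 — NOR of all inputs.

φ(p, q) = ¬(p ∨ q)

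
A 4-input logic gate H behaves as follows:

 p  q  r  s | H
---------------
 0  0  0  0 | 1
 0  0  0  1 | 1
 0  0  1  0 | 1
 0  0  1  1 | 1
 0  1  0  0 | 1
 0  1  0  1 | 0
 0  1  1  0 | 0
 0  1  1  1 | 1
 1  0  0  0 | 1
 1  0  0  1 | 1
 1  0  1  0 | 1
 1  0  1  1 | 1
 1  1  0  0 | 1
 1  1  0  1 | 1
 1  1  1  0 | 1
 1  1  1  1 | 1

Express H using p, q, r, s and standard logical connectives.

H(p, q, r, s) = not ((((not p and q) and not r) and s) or (((not p and q) and r) and not s))

The 0-rows are (0,1,0,1), (0,1,1,0). Take each as a conjunction (¬p·q·¬r·s, ¬p·q·r·¬s), form their disjunction, and complement — that gives a formula that is 1 everywhere H is.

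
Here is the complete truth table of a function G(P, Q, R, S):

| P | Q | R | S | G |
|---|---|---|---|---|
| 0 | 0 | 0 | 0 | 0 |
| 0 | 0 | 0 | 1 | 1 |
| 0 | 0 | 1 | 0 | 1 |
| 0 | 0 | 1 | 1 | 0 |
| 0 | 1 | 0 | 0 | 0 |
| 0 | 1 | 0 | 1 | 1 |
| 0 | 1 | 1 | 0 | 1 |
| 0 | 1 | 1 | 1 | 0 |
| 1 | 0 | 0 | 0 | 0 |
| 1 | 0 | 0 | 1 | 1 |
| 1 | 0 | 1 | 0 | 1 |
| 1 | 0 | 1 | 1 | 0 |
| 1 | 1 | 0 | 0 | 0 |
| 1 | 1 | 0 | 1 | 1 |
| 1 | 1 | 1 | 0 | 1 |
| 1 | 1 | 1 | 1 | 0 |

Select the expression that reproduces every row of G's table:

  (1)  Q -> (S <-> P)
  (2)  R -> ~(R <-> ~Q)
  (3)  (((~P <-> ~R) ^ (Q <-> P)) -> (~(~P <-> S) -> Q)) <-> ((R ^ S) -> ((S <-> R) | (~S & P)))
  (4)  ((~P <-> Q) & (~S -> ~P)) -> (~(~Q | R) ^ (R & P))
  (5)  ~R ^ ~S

5

(1) disagrees with G on (0,0,0,0) (formula → 1, table → 0); rule it out.
(2) disagrees with G on (0,0,0,0) (formula → 1, table → 0); rule it out.
(3) disagrees with G on (0,0,0,0) (formula → 1, table → 0); rule it out.
(4) disagrees with G on (0,0,0,0) (formula → 1, table → 0); rule it out.
That leaves (5). Evaluating it on every row reproduces the table of G exactly.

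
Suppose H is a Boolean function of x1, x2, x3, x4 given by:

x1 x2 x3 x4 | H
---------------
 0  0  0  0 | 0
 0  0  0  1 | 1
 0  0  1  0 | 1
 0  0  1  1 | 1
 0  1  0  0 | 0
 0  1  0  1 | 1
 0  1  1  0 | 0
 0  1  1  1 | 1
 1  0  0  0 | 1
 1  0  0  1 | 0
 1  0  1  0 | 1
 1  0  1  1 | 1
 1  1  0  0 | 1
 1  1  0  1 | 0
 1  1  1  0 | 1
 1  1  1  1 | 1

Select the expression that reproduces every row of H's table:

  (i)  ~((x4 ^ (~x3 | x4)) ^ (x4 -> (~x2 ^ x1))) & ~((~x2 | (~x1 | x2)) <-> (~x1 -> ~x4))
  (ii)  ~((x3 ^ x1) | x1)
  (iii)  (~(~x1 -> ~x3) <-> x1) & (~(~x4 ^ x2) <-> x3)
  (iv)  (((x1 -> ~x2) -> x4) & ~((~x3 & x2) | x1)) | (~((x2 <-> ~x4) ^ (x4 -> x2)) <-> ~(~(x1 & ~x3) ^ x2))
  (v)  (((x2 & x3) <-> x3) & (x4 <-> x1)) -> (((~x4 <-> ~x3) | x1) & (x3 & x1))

v

(i) disagrees with H on (0,0,0,1) (formula → 0, table → 1); rule it out.
(ii) disagrees with H on (0,0,0,0) (formula → 1, table → 0); rule it out.
(iii) disagrees with H on (0,0,0,0) (formula → 1, table → 0); rule it out.
(iv) disagrees with H on (0,0,0,0) (formula → 1, table → 0); rule it out.
That leaves (v). Evaluating it on every row reproduces the table of H exactly.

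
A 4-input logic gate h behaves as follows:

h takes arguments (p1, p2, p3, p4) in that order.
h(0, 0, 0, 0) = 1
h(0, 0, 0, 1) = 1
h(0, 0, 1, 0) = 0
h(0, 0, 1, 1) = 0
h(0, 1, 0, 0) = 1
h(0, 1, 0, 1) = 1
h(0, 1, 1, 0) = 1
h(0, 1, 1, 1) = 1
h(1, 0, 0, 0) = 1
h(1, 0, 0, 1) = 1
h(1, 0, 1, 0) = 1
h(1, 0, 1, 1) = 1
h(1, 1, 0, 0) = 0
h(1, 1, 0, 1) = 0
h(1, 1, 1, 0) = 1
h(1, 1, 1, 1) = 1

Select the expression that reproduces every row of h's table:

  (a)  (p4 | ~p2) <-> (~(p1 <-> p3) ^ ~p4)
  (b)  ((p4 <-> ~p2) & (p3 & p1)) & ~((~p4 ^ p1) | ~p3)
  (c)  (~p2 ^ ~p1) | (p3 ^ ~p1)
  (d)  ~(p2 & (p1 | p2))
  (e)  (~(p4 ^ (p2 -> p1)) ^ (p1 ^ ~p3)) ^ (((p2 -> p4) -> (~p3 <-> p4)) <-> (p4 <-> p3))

(a): at (0,0,0,1) it gives 0, but h = 1 — eliminated.
(b): at (0,0,0,0) it gives 0, but h = 1 — eliminated.
(d): at (0,0,1,0) it gives 1, but h = 0 — eliminated.
(e): at (0,0,0,1) it gives 0, but h = 1 — eliminated.
(c) is the remaining candidate, and it agrees with h on all 16 inputs.

c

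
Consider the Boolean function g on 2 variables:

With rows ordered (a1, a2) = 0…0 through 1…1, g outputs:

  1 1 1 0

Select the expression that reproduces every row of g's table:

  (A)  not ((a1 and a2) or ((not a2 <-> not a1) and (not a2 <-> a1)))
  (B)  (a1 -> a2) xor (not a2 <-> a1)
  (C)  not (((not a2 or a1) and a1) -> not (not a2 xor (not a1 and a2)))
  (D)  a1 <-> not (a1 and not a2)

A

(B) fails at (0,1): the formula yields 0, g is 1.
(C) fails at (0,0): the formula yields 0, g is 1.
(D) fails at (0,0): the formula yields 0, g is 1.
(A) is the remaining candidate, and it agrees with g on all 4 inputs.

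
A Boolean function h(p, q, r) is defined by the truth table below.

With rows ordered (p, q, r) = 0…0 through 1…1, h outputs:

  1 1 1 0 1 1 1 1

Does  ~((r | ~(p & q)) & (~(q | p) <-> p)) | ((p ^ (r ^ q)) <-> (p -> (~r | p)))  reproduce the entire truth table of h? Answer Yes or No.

Check the formula against h row by row:
  p=0, q=0, r=0: formula gives 1, h = 1 ✓
  p=0, q=0, r=1: formula gives 1, h = 1 ✓
  p=0, q=1, r=0: formula gives 1, h = 1 ✓
  p=0, q=1, r=1: formula gives 0, h = 0 ✓
  p=1, q=0, r=0: formula gives 1, h = 1 ✓
  … (the remaining 3 rows also agree.)
All 8 rows match — the expression computes h exactly.

Yes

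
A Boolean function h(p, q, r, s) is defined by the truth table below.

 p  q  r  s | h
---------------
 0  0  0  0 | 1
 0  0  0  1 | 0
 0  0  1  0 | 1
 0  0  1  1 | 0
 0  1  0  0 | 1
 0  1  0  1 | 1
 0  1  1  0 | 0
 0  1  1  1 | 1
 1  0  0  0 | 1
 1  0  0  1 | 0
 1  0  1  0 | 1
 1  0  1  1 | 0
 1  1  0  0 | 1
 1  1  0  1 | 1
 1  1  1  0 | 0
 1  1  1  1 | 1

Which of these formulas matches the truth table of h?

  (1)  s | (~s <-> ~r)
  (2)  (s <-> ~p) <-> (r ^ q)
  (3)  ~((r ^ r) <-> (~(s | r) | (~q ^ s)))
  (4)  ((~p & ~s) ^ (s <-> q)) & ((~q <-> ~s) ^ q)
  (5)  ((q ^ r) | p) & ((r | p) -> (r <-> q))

(1) disagrees with h on (0,0,0,1) (formula → 1, table → 0); rule it out.
(2) disagrees with h on (0,0,1,0) (formula → 0, table → 1); rule it out.
(4) disagrees with h on (0,0,0,0) (formula → 0, table → 1); rule it out.
(5) disagrees with h on (0,0,0,0) (formula → 0, table → 1); rule it out.
Only (3) survives; checking it on all 16 rows confirms it matches h.

3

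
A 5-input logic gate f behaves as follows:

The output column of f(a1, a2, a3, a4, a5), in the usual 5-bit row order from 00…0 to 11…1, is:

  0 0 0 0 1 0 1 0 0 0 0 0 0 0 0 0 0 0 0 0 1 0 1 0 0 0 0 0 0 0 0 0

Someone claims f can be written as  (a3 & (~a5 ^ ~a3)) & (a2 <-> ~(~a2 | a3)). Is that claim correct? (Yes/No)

Test each input against both f and the formula:
  a1=0, a2=0, a3=0, a4=0, a5=0: formula gives 0, f = 0 ✓
  a1=0, a2=0, a3=0, a4=0, a5=1: formula gives 0, f = 0 ✓
  a1=0, a2=0, a3=0, a4=1, a5=0: formula gives 0, f = 0 ✓
  a1=0, a2=0, a3=0, a4=1, a5=1: formula gives 0, f = 0 ✓
  … (the remaining 28 rows also agree.)
No disagreement on any input; they are logically equivalent.

Yes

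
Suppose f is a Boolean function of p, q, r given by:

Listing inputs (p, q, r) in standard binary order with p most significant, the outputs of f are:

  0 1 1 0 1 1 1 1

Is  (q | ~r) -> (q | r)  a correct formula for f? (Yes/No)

No

Evaluate (q | ~r) -> (q | r) on each row and compare to f:
  p=0, q=0, r=0: formula gives 0, f = 0 ✓
  p=0, q=0, r=1: formula gives 1, f = 1 ✓
  p=0, q=1, r=0: formula gives 1, f = 1 ✓
  p=0, q=1, r=1: formula gives 1, but f = 0 ✗
Row (0,1,1) is a counterexample, so the formula is not equivalent to f.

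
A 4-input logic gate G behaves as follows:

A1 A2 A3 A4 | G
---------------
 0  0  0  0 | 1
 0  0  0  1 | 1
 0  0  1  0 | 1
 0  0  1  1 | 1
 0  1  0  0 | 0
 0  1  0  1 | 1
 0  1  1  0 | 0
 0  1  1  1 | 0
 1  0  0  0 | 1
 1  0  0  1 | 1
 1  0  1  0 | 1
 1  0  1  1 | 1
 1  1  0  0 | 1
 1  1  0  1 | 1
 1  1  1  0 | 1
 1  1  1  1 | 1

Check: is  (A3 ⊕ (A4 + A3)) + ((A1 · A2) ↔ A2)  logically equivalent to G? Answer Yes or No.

Yes

Check the formula against G row by row:
  A1=0, A2=0, A3=0, A4=0: formula gives 1, G = 1 ✓
  A1=0, A2=0, A3=0, A4=1: formula gives 1, G = 1 ✓
  A1=0, A2=0, A3=1, A4=0: formula gives 1, G = 1 ✓
  A1=0, A2=0, A3=1, A4=1: formula gives 1, G = 1 ✓
  … (the remaining 12 rows also agree.)
All 16 rows match — the expression computes G exactly.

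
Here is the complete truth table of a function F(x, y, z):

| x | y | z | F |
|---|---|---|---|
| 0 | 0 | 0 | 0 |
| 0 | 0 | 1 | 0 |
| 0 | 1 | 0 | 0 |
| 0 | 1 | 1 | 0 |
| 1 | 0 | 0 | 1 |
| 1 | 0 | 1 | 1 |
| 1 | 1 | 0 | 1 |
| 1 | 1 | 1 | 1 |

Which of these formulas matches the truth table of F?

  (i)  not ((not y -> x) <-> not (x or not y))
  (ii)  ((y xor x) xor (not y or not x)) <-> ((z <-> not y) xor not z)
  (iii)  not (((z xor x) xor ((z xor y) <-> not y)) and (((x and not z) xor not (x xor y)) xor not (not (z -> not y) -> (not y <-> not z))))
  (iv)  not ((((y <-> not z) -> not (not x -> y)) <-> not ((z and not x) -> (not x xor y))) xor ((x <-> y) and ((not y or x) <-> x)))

i

(ii) fails at (0,0,0): the formula yields 1, F is 0.
(iii) fails at (0,0,0): the formula yields 1, F is 0.
(iv) fails at (0,0,0): the formula yields 1, F is 0.
(i) is the remaining candidate, and it agrees with F on all 8 inputs.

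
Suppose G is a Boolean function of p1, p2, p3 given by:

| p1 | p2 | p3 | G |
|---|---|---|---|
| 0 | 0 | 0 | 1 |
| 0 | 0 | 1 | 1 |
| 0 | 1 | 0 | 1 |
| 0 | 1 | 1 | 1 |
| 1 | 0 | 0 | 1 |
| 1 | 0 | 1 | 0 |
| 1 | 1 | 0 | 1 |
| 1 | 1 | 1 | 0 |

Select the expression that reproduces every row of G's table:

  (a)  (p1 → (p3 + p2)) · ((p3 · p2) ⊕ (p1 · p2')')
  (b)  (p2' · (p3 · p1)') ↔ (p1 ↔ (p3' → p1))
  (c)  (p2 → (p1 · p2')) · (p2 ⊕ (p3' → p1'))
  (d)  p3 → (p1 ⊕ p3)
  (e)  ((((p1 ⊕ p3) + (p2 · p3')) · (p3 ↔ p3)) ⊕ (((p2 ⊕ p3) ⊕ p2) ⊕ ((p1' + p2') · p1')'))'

(a) fails at (0,1,1): the formula yields 0, G is 1.
(b) fails at (0,0,1): the formula yields 0, G is 1.
(c) fails at (0,1,0): the formula yields 0, G is 1.
(e) fails at (0,1,0): the formula yields 0, G is 1.
(d) is the remaining candidate, and it agrees with G on all 8 inputs.

d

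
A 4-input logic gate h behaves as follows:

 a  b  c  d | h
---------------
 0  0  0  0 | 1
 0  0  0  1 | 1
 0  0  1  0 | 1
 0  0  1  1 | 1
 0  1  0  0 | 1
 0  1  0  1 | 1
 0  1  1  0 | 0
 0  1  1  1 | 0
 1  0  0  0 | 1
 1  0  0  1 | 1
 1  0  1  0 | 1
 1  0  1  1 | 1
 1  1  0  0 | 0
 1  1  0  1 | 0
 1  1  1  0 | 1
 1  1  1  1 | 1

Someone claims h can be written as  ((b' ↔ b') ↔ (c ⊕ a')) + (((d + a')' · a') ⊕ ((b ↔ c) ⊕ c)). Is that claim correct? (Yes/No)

Yes

Test each input against both h and the formula:
  a=0, b=0, c=0, d=0: formula gives 1, h = 1 ✓
  a=0, b=0, c=0, d=1: formula gives 1, h = 1 ✓
  a=0, b=0, c=1, d=0: formula gives 1, h = 1 ✓
  a=0, b=0, c=1, d=1: formula gives 1, h = 1 ✓
  …and likewise for the remaining 12 rows.
Every row agrees, so the formula is equivalent.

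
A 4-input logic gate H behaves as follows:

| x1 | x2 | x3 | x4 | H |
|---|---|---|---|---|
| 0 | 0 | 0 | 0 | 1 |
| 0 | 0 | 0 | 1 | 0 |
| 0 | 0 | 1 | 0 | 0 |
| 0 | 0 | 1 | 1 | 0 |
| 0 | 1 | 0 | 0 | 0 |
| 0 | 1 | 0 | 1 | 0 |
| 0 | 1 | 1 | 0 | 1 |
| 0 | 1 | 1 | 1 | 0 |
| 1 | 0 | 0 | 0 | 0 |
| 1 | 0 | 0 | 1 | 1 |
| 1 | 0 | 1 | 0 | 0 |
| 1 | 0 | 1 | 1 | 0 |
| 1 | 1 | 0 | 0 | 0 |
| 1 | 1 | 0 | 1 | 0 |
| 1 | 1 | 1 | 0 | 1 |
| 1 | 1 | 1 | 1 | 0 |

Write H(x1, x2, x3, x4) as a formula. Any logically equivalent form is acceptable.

H(x1, x2, x3, x4) = (((((~x1 & ~x2) & ~x3) & ~x4) | (((~x1 & x2) & x3) & ~x4)) | (((x1 & ~x2) & ~x3) & x4)) | (((x1 & x2) & x3) & ~x4)

Collect the rows where H=1 — (0,0,0,0), (0,1,1,0), (1,0,0,1), (1,1,1,0) — and write one minterm per row: ¬x1·¬x2·¬x3·¬x4, ¬x1·x2·x3·¬x4, x1·¬x2·¬x3·x4, x1·x2·x3·¬x4. Their union (logical OR) reproduces the table exactly.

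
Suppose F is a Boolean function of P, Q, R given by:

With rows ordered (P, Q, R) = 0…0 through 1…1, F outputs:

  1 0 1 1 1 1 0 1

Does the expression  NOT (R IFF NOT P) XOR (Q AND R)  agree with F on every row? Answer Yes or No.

No

Test each input against both F and the formula:
  P=0, Q=0, R=0: formula gives 1, F = 1 ✓
  P=0, Q=0, R=1: formula gives 0, F = 0 ✓
  P=0, Q=1, R=0: formula gives 1, F = 1 ✓
  P=0, Q=1, R=1: formula gives 1, F = 1 ✓
  P=1, Q=0, R=0: formula gives 0, but F = 1 ✗
A single disagreement suffices: at (1,0,0) they differ, so the formula does not compute F.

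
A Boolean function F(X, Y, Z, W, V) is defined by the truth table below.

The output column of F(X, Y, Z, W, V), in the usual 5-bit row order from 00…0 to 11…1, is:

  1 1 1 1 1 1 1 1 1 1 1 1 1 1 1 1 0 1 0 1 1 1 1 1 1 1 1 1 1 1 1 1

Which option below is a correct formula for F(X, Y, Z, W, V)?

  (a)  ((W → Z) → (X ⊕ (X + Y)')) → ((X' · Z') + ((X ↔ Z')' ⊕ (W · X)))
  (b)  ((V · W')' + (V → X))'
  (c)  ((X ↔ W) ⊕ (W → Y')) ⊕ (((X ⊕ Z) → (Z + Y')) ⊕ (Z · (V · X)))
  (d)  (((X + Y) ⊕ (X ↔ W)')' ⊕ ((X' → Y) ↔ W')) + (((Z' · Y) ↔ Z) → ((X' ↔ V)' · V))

d

(a): at (0,0,1,0,0) it gives 0, but F = 1 — eliminated.
(b): at (0,0,0,0,0) it gives 0, but F = 1 — eliminated.
(c): at (0,0,0,1,0) it gives 0, but F = 1 — eliminated.
(d) is the remaining candidate, and it agrees with F on all 32 inputs.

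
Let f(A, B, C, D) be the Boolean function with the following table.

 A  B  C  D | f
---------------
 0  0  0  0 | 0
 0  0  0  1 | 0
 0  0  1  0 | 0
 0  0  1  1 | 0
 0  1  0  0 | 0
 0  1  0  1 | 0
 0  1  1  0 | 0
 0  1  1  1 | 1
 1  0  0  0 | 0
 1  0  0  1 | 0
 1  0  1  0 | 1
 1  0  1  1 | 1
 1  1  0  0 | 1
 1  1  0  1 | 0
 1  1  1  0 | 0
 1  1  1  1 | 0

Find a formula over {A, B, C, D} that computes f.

Collect the rows where f=1 — (0,1,1,1), (1,0,1,0), (1,0,1,1), (1,1,0,0) — and write one minterm per row: ¬A·B·C·D, A·¬B·C·¬D, A·¬B·C·D, A·B·¬C·¬D. Their union (logical OR) reproduces the table exactly.

f(A, B, C, D) = (((((¬A ∧ B) ∧ C) ∧ D) ∨ (((A ∧ ¬B) ∧ C) ∧ ¬D)) ∨ (((A ∧ ¬B) ∧ C) ∧ D)) ∨ (((A ∧ B) ∧ ¬C) ∧ ¬D)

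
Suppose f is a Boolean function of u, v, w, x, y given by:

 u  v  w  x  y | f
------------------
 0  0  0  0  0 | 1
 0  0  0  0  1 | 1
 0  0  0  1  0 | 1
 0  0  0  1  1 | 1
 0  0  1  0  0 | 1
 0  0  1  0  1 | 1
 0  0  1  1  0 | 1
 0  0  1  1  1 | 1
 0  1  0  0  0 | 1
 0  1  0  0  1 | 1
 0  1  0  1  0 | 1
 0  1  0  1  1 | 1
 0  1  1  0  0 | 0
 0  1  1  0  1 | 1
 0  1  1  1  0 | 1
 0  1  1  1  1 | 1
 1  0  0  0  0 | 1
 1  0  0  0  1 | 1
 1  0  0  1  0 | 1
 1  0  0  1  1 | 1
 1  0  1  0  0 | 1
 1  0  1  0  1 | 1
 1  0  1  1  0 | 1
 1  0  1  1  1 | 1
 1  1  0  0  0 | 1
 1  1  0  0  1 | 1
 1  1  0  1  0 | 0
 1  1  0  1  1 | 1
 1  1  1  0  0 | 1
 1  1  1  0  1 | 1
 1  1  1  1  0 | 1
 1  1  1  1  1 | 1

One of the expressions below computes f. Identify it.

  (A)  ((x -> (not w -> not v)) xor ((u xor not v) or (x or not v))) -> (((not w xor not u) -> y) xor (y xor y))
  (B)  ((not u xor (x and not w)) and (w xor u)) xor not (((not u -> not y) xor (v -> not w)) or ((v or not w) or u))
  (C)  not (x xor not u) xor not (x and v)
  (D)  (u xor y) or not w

(B) disagrees with f on (0,0,0,0,0) (formula → 0, table → 1); rule it out.
(C) disagrees with f on (0,0,0,1,0) (formula → 0, table → 1); rule it out.
(D) disagrees with f on (0,0,1,0,0) (formula → 0, table → 1); rule it out.
(A) is the remaining candidate, and it agrees with f on all 32 inputs.

A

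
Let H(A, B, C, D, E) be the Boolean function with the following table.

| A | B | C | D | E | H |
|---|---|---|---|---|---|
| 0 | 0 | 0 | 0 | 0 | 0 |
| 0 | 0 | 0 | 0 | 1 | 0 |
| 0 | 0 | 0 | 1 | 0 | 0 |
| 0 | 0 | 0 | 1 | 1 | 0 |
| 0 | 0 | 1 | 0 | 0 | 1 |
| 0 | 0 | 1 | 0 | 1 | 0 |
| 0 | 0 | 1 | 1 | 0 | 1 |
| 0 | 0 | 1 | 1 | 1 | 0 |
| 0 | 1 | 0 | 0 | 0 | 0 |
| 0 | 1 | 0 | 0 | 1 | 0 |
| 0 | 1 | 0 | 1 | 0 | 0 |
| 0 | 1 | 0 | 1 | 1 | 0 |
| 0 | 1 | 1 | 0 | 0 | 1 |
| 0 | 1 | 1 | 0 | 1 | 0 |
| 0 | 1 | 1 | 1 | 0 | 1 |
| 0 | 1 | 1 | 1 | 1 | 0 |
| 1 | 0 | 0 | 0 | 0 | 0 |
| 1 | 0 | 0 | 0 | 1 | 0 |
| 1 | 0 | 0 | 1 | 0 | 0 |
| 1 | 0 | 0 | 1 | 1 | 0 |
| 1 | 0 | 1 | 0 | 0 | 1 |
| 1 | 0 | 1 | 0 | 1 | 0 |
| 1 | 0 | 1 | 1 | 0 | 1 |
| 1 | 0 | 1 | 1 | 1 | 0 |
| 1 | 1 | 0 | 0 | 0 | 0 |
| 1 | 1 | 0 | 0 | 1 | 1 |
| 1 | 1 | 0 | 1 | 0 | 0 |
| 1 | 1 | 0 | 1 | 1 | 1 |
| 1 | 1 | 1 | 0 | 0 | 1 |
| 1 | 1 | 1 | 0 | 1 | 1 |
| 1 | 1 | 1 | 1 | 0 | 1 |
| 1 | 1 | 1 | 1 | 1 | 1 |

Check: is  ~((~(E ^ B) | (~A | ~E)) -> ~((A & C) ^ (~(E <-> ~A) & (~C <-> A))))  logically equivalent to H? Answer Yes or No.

Yes

Evaluate ~((~(E ^ B) | (~A | ~E)) -> ~((A & C) ^ (~(E <-> ~A) & (~C <-> A)))) on each row and compare to H:
  A=0, B=0, C=0, D=0, E=0: formula gives 0, H = 0 ✓
  A=0, B=0, C=0, D=0, E=1: formula gives 0, H = 0 ✓
  A=0, B=0, C=0, D=1, E=0: formula gives 0, H = 0 ✓
  A=0, B=0, C=0, D=1, E=1: formula gives 0, H = 0 ✓
  … (the remaining 28 rows also agree.)
All 32 rows match — the expression computes H exactly.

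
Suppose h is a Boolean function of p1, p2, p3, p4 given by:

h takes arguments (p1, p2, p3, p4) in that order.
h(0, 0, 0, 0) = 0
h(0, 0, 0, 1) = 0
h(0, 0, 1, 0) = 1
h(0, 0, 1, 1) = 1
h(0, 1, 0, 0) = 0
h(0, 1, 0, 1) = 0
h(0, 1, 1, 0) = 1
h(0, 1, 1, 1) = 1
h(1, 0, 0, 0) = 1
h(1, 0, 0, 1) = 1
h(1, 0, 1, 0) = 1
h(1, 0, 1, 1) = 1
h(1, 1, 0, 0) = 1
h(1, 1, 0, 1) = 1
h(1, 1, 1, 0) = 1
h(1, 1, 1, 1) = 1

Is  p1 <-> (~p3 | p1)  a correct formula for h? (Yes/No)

Test each input against both h and the formula:
  p1=0, p2=0, p3=0, p4=0: formula gives 0, h = 0 ✓
  p1=0, p2=0, p3=0, p4=1: formula gives 0, h = 0 ✓
  p1=0, p2=0, p3=1, p4=0: formula gives 1, h = 1 ✓
  p1=0, p2=0, p3=1, p4=1: formula gives 1, h = 1 ✓
  …and likewise for the remaining 12 rows.
All 16 rows match — the expression computes h exactly.

Yes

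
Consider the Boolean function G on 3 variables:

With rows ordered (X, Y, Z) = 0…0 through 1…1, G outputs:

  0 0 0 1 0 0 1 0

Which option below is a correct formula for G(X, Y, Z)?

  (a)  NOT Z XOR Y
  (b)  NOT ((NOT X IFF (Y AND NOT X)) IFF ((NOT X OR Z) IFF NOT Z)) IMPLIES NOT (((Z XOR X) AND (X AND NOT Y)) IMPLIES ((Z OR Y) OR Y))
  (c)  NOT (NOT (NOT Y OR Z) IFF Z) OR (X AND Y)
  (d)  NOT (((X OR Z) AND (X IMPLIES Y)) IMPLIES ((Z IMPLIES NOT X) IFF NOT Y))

d

(a) disagrees with G on (0,0,0) (formula → 1, table → 0); rule it out.
(b) disagrees with G on (0,0,1) (formula → 1, table → 0); rule it out.
(c) disagrees with G on (0,0,1) (formula → 1, table → 0); rule it out.
Only (d) survives; checking it on all 8 rows confirms it matches G.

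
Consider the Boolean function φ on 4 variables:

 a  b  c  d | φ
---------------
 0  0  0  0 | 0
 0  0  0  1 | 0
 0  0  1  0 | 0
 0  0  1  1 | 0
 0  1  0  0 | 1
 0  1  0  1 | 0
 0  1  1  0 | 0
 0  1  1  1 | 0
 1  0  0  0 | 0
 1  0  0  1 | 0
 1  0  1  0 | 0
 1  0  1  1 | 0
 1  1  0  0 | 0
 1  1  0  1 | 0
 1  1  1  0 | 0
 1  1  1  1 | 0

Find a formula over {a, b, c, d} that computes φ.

φ(a, b, c, d) = ((NOT a AND b) AND NOT c) AND NOT d

Only row (0,1,0,0) gives 1. That row's minterm ¬a·b·¬c·¬d is φ directly.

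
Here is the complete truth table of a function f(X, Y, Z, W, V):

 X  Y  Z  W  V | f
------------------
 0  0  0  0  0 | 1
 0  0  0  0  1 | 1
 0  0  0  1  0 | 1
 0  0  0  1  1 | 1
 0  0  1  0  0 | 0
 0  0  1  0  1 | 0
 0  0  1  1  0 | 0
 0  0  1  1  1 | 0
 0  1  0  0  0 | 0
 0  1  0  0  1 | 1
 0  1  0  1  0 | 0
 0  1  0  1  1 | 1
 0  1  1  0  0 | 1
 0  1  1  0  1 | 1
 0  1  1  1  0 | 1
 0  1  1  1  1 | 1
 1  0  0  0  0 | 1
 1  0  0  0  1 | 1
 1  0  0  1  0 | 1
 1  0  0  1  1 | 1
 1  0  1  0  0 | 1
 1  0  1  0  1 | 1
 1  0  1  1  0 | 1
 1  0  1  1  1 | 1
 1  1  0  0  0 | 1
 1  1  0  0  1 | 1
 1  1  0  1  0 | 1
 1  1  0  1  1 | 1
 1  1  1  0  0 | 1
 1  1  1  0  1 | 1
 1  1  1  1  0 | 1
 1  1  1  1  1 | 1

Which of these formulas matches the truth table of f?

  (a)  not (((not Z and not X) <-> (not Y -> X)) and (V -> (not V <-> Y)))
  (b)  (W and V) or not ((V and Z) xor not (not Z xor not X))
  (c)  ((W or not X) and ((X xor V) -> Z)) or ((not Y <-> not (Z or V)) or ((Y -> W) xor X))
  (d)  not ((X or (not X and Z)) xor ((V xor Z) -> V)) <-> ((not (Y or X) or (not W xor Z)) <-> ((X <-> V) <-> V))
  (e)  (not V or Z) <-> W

a

(b): at (0,0,0,0,0) it gives 0, but f = 1 — eliminated.
(c): at (0,0,1,0,0) it gives 1, but f = 0 — eliminated.
(d): at (0,0,1,0,0) it gives 1, but f = 0 — eliminated.
(e): at (0,0,0,0,0) it gives 0, but f = 1 — eliminated.
That leaves (a). Evaluating it on every row reproduces the table of f exactly.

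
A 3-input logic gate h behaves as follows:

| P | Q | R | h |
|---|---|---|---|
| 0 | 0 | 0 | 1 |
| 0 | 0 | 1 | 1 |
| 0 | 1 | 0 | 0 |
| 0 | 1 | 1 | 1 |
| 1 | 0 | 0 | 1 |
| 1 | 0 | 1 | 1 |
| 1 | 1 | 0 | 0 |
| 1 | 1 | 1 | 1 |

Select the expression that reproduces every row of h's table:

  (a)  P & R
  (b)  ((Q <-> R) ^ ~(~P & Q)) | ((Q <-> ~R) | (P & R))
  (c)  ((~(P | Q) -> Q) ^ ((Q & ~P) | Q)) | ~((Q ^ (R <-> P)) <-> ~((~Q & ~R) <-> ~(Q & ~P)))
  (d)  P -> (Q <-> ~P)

c

(a) fails at (0,0,0): the formula yields 0, h is 1.
(b) fails at (0,0,0): the formula yields 0, h is 1.
(d) fails at (0,1,0): the formula yields 1, h is 0.
(c) is the remaining candidate, and it agrees with h on all 8 inputs.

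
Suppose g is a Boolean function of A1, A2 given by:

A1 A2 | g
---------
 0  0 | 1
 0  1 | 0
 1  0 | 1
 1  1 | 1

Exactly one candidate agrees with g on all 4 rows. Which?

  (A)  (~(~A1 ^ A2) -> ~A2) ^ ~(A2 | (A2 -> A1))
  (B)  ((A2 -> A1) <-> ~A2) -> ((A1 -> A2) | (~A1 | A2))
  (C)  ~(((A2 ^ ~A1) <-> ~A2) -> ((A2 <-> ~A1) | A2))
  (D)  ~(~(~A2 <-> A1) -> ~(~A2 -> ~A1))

(B) fails at (0,1): the formula yields 1, g is 0.
(C) fails at (1,0): the formula yields 0, g is 1.
(D) fails at (1,0): the formula yields 0, g is 1.
That leaves (A). Evaluating it on every row reproduces the table of g exactly.

A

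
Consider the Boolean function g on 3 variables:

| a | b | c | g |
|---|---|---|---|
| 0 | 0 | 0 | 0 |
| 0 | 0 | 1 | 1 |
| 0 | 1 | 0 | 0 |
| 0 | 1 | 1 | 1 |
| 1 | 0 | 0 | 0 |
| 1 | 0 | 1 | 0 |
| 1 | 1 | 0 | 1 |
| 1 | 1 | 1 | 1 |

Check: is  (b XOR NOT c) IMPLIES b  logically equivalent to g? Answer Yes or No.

No

Test each input against both g and the formula:
  a=0, b=0, c=0: formula gives 0, g = 0 ✓
  a=0, b=0, c=1: formula gives 1, g = 1 ✓
  a=0, b=1, c=0: formula gives 1, but g = 0 ✗
Since they disagree at (0,1,0), the expression is not a correct formula for g.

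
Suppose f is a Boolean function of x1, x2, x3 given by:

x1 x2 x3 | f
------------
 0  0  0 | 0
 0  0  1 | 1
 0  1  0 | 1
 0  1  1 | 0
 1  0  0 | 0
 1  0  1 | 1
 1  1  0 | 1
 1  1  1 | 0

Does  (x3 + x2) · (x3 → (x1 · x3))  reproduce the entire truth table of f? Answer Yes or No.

No

Evaluate (x3 + x2) · (x3 → (x1 · x3)) on each row and compare to f:
  x1=0, x2=0, x3=0: formula gives 0, f = 0 ✓
  x1=0, x2=0, x3=1: formula gives 0, but f = 1 ✗
A single disagreement suffices: at (0,0,1) they differ, so the formula does not compute f.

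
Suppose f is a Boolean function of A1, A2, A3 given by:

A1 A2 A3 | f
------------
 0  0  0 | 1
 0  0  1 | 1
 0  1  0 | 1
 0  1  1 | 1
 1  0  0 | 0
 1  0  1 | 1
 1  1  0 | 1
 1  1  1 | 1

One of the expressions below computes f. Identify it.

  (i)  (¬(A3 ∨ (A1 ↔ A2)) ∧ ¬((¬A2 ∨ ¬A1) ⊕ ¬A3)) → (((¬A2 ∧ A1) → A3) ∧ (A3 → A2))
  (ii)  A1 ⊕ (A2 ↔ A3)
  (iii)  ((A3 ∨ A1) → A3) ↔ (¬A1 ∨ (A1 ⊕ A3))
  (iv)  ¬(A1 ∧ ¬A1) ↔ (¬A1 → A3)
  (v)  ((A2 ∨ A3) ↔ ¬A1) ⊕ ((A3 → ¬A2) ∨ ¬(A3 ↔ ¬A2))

i

(ii) fails at (0,0,1): the formula yields 0, f is 1.
(iii) fails at (1,0,1): the formula yields 0, f is 1.
(iv) fails at (0,0,0): the formula yields 0, f is 1.
(v) fails at (0,0,1): the formula yields 0, f is 1.
That leaves (i). Evaluating it on every row reproduces the table of f exactly.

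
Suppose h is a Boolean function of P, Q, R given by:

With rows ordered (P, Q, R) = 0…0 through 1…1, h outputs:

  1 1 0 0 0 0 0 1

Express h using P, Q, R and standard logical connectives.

h=1 on 3 inputs: (0,0,0), (0,0,1), (1,1,1). Reading each as a conjunction of literals (¬P·¬Q·¬R, ¬P·¬Q·R, P·Q·R) and taking the OR gives the canonical DNF.

h(P, Q, R) = (((¬P ∧ ¬Q) ∧ ¬R) ∨ ((¬P ∧ ¬Q) ∧ R)) ∨ ((P ∧ Q) ∧ R)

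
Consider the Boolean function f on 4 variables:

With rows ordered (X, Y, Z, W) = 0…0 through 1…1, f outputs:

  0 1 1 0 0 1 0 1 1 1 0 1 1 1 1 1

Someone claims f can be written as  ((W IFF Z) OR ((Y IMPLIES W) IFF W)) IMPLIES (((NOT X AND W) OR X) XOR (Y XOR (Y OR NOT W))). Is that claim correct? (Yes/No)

Evaluate ((W IFF Z) OR ((Y IMPLIES W) IFF W)) IMPLIES (((NOT X AND W) OR X) XOR (Y XOR (Y OR NOT W))) on each row and compare to f:
  X=0, Y=0, Z=0, W=0: formula gives 1, but f = 0 ✗
A single disagreement suffices: at (0,0,0,0) they differ, so the formula does not compute f.

No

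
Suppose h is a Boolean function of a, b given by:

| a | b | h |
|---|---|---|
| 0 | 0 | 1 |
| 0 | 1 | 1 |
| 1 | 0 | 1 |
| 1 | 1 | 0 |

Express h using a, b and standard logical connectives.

The output is 0 only when every input is 1 — NAND of all inputs.

h(a, b) = ¬(a ∧ b)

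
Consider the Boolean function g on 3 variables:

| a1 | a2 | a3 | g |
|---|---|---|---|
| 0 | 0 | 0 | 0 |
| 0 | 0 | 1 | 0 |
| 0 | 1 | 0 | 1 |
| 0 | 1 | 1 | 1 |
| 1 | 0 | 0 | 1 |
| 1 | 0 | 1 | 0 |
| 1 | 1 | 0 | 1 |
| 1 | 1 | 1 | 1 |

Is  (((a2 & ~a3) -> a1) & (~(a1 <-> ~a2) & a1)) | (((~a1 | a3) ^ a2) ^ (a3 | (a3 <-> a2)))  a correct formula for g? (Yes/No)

Check the formula against g row by row:
  a1=0, a2=0, a3=0: formula gives 0, g = 0 ✓
  a1=0, a2=0, a3=1: formula gives 0, g = 0 ✓
  a1=0, a2=1, a3=0: formula gives 0, but g = 1 ✗
Row (0,1,0) is a counterexample, so the formula is not equivalent to g.

No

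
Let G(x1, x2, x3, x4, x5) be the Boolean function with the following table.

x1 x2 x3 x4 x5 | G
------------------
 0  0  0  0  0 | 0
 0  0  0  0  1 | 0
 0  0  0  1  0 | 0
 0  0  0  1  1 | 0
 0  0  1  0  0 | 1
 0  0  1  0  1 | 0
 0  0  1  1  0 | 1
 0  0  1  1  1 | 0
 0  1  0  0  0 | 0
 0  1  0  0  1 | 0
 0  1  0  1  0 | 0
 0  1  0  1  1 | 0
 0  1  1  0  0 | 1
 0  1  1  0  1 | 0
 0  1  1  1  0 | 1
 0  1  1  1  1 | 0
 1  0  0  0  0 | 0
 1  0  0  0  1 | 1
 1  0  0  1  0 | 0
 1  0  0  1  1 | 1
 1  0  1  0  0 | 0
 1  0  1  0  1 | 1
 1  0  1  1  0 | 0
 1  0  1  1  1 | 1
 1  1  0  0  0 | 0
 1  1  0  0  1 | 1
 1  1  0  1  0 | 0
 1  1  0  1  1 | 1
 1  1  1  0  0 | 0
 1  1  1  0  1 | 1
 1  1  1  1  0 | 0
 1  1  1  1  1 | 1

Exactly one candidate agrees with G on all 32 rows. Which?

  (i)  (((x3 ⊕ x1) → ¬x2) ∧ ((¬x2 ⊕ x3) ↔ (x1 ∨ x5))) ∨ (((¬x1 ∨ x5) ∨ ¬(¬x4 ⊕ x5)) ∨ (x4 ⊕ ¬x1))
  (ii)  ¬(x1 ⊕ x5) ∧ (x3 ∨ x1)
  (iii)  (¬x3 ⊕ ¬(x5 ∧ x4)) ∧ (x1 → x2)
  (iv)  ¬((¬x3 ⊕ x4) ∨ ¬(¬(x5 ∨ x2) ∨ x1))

(i) fails at (0,0,0,0,0): the formula yields 1, G is 0.
(iii) fails at (0,0,0,1,1): the formula yields 1, G is 0.
(iv) fails at (0,0,0,1,0): the formula yields 1, G is 0.
Only (ii) survives; checking it on all 32 rows confirms it matches G.

ii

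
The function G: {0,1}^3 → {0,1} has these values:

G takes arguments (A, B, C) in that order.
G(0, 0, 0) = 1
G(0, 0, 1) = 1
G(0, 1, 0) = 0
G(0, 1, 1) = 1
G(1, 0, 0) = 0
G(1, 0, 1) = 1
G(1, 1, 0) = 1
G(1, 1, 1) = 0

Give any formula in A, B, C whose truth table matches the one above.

G(A, B, C) = ((((A' · B) · C') + ((A · B') · C')) + ((A · B) · C))'

There are just 3 zero rows: (0,1,0), (1,0,0), (1,1,1). Their minterms are ¬A·B·¬C, A·¬B·¬C, A·B·C; the OR of those covers precisely the 0-outputs, and negating it yields G.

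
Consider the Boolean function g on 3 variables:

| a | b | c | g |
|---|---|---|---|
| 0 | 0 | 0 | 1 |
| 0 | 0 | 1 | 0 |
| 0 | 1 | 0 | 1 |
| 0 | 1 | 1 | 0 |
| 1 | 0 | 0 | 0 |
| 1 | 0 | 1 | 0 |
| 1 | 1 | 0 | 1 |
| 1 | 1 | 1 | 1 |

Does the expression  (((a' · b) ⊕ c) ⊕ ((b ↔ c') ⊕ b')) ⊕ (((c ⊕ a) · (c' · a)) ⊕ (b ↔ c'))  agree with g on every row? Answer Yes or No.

Yes

Evaluate (((a' · b) ⊕ c) ⊕ ((b ↔ c') ⊕ b')) ⊕ (((c ⊕ a) · (c' · a)) ⊕ (b ↔ c')) on each row and compare to g:
  a=0, b=0, c=0: formula gives 1, g = 1 ✓
  a=0, b=0, c=1: formula gives 0, g = 0 ✓
  a=0, b=1, c=0: formula gives 1, g = 1 ✓
  a=0, b=1, c=1: formula gives 0, g = 0 ✓
  a=1, b=0, c=0: formula gives 0, g = 0 ✓
  …and likewise for the remaining 3 rows.
No disagreement on any input; they are logically equivalent.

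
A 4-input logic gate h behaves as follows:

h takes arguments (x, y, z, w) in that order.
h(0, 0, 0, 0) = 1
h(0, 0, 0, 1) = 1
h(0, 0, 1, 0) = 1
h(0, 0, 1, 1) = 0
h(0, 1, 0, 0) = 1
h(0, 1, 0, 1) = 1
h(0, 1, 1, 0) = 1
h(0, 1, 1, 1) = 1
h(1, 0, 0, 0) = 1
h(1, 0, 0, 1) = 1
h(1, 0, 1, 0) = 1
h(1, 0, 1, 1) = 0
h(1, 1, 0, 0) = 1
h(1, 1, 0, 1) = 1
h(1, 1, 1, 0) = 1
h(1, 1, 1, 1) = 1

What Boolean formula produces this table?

The 0-rows are (0,0,1,1), (1,0,1,1). Take each as a conjunction (¬x·¬y·z·w, x·¬y·z·w), form their disjunction, and complement — that gives a formula that is 1 everywhere h is.

h(x, y, z, w) = ¬((((¬x ∧ ¬y) ∧ z) ∧ w) ∨ (((x ∧ ¬y) ∧ z) ∧ w))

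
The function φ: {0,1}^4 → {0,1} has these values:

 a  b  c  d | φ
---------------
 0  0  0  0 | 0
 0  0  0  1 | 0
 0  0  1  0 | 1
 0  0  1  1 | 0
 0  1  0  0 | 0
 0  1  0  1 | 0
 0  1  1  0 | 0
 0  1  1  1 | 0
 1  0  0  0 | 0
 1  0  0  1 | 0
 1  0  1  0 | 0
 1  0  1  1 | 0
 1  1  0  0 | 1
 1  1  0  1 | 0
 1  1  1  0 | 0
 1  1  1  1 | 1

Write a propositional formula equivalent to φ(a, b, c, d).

Collect the rows where φ=1 — (0,0,1,0), (1,1,0,0), (1,1,1,1) — and write one minterm per row: ¬a·¬b·c·¬d, a·b·¬c·¬d, a·b·c·d. Their union (logical OR) reproduces the table exactly.

φ(a, b, c, d) = ((((NOT a AND NOT b) AND c) AND NOT d) OR (((a AND b) AND NOT c) AND NOT d)) OR (((a AND b) AND c) AND d)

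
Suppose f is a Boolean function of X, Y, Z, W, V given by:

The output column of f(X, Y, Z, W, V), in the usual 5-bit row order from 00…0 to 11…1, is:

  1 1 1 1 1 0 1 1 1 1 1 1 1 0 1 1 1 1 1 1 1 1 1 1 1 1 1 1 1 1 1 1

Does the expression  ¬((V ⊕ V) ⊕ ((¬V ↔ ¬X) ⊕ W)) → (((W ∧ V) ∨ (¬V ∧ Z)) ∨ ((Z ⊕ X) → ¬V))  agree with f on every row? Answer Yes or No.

Yes

Test each input against both f and the formula:
  X=0, Y=0, Z=0, W=0, V=0: formula gives 1, f = 1 ✓
  X=0, Y=0, Z=0, W=0, V=1: formula gives 1, f = 1 ✓
  X=0, Y=0, Z=0, W=1, V=0: formula gives 1, f = 1 ✓
  X=0, Y=0, Z=0, W=1, V=1: formula gives 1, f = 1 ✓
  … (the remaining 28 rows also agree.)
All 32 rows match — the expression computes f exactly.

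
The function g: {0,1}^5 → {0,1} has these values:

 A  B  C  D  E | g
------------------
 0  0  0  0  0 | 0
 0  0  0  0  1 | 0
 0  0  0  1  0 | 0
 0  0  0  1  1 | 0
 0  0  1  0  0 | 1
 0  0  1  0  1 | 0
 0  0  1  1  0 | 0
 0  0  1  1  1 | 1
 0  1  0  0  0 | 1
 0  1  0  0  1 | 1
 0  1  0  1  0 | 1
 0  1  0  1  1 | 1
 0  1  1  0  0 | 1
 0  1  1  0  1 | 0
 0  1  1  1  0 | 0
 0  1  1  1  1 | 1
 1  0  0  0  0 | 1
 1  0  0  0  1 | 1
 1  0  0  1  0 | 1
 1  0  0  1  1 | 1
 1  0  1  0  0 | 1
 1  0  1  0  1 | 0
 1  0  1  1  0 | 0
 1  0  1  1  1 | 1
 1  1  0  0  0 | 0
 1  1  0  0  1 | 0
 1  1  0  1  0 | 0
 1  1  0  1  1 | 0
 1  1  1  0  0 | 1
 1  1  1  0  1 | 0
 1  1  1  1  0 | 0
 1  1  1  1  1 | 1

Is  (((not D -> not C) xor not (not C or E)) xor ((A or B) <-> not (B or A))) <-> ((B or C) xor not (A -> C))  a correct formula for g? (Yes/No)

Yes

Check the formula against g row by row:
  A=0, B=0, C=0, D=0, E=0: formula gives 0, g = 0 ✓
  A=0, B=0, C=0, D=0, E=1: formula gives 0, g = 0 ✓
  A=0, B=0, C=0, D=1, E=0: formula gives 0, g = 0 ✓
  A=0, B=0, C=0, D=1, E=1: formula gives 0, g = 0 ✓
  …and likewise for the remaining 28 rows.
No disagreement on any input; they are logically equivalent.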